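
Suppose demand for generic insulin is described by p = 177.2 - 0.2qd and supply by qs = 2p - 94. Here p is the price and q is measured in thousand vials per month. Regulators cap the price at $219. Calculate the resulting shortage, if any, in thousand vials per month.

0

Rearranging demand gives qd = 886 - 5p. Setting quantity demanded equal to quantity supplied, 886 - 5p = 2p - 94, gives p* = 140 and q* = 186.
The ceiling of 219 is above the equilibrium price 140, so it is not binding; the market clears at p* = 140, q* = 186.
Since the control does not bind, there is no shortage.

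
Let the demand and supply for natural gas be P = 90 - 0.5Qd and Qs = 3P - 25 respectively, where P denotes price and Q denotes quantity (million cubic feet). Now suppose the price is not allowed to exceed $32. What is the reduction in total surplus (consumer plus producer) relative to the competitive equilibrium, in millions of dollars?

303.75

Rearranging demand gives Qd = 180 - 2P. In a free market, 180 - 2P = 3P - 25 gives the equilibrium P* = 41, Q* = 98.
Since 32 < 41, the ceiling is binding.
At P = 32: Qd = 180 - 2·32 = 116 and Qs = 3·32 - 25 = 71.
Quantity traded falls to 71. At Q = 71 the demand price is (180 - 71)/2 = 54.5 and the supply price is (25 + 71)/3 = 32.
Deadweight loss = ½ · (54.5 - 32) · (98 - 71) = ½ · 22.5 · 27 = 303.75.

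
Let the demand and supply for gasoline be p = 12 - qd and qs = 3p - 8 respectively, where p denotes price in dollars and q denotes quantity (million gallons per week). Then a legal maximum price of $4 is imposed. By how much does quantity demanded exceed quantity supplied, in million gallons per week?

4

Rearranging demand gives qd = 12 - p. Equilibrium: 12 - p = 3p - 8, so 20 = 4p and p* = 5, q* = 7.
The ceiling of 4 is below the equilibrium price 5, so it binds.
At p = 4: qd = 12 - 4 = 8 and qs = 3·4 - 8 = 4.
Shortage = qd - qs = 8 - 4 = 4.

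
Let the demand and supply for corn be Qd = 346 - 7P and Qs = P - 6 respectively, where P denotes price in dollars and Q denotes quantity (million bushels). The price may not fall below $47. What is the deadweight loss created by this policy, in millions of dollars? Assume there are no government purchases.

In a free market, 346 - 7P = P - 6 gives the equilibrium P* = 44, Q* = 38.
Since 47 > 44, the floor is binding.
At P = 47: Qd = 346 - 7·47 = 17 and Qs = 47 - 6 = 41.
Quantity traded falls to 17. At Q = 17 the demand price is (346 - 17)/7 = 47 and the supply price is 6 + 17 = 23.
Deadweight loss = ½ · (47 - 23) · (38 - 17) = ½ · 24 · 21 = 252.

252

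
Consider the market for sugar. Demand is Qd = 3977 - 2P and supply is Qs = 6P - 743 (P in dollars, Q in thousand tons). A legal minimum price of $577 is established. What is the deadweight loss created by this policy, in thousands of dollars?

0

Without the control the market clears where 3977 - 2P = 6P - 743, i.e. P* = 590 and Q* = 2797.
The floor of 577 is below the equilibrium price 590, so it is not binding; the market clears at P* = 590, Q* = 2797.
Since the control does not bind, no trades are prevented and deadweight loss is zero.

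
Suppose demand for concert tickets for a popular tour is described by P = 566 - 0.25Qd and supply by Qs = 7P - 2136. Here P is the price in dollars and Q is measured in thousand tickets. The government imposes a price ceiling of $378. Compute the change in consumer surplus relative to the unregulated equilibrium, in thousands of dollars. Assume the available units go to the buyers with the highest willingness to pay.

8255.5

Rearranging demand gives Qd = 2264 - 4P. Equilibrium: 2264 - 4P = 7P - 2136, so 4400 = 11P and P* = 400, Q* = 664.
The ceiling of 378 is below the equilibrium price 400, so it binds.
At P = 378: Qd = 2264 - 4·378 = 752 and Qs = 7·378 - 2136 = 510.
Consumer surplus without the control is ½ · (566 - 400) · 664 = 55112.
With the ceiling, 510 units are sold at 378 (assume they go to the highest-value buyers). The demand price at Q = 510 is 438.5, so CS = ½ · [(566 - 378) + (438.5 - 378)] · 510 = 63367.5.
Change in consumer surplus = 63367.5 - 55112 = 8255.5.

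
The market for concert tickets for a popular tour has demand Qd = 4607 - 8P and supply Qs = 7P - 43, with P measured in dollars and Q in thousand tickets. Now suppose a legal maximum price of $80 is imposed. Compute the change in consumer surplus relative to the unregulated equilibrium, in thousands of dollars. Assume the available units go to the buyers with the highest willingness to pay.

-43096.25

In a free market, 4607 - 8P = 7P - 43 gives the equilibrium P* = 310, Q* = 2127.
Since 80 < 310, the ceiling is binding.
At P = 80: Qd = 4607 - 8·80 = 3967 and Qs = 7·80 - 43 = 517.
Consumer surplus without the control is ½ · (575.875 - 310) · 2127 = 282758.0625.
With the ceiling, 517 units are sold at 80 (assume they go to the highest-value buyers). The demand price at Q = 517 is 511.25, so CS = ½ · [(575.875 - 80) + (511.25 - 80)] · 517 = 239661.8125.
Change in consumer surplus = 239661.8125 - 282758.0625 = -43096.25.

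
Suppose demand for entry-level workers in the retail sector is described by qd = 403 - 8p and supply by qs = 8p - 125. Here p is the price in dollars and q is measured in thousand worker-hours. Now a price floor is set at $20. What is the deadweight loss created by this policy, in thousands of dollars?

Setting quantity demanded equal to quantity supplied, 403 - 8p = 8p - 125, gives p* = 33 and q* = 139.
The floor of 20 is below the equilibrium price 33, so it is not binding; the market clears at p* = 33, q* = 139.
Since the control does not bind, no trades are prevented and deadweight loss is zero.

0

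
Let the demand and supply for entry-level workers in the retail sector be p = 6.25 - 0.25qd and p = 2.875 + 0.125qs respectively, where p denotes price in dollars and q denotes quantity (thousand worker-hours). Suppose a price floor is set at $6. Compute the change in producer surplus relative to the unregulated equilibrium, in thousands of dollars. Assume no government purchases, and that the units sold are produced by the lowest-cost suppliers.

Rearranging demand gives qd = 25 - 4p; rearranging supply gives qs = 8p - 23. Equilibrium: 25 - 4p = 8p - 23, so 48 = 12p and p* = 4, q* = 9.
The floor of 6 is above the equilibrium price 4, so it binds.
At p = 6: qd = 25 - 4·6 = 1 and qs = 8·6 - 23 = 25.
Producer surplus without the control is ½ · (4 - 2.875) · 9 = 5.0625.
With the floor, 1 units are sold at 6. The supply price at q = 1 is 3, so PS = ½ · [(6 - 2.875) + (6 - 3)] · 1 = 3.0625.
Change in producer surplus = 3.0625 - 5.0625 = -2.

-2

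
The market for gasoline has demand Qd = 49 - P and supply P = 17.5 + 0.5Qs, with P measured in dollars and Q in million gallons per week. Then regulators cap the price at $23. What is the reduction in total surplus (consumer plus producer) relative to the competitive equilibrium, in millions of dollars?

75

Rearranging supply gives Qs = 2P - 35. Equilibrium: 49 - P = 2P - 35, so 84 = 3P and P* = 28, Q* = 21.
Since 23 < 28, the ceiling is binding.
At P = 23: Qd = 49 - 23 = 26 and Qs = 2·23 - 35 = 11.
Quantity traded falls to 11. At Q = 11 the demand price is 49 - 11 = 38 and the supply price is (35 + 11)/2 = 23.
Deadweight loss = ½ · (38 - 23) · (21 - 11) = ½ · 15 · 10 = 75.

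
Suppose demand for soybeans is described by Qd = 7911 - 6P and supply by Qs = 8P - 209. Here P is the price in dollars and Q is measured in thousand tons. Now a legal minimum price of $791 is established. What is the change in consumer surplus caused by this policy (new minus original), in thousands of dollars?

-801378

Equilibrium: 7911 - 6P = 8P - 209, so 8120 = 14P and P* = 580, Q* = 4431.
The floor of 791 is above the equilibrium price 580, so it binds.
At P = 791: Qd = 7911 - 6·791 = 3165 and Qs = 8·791 - 209 = 6119.
Consumer surplus without the control is ½ · (1318.5 - 580) · 4431 = 1636146.75.
With the floor, consumers buy 3165 units at 791, so CS = ½ · (1318.5 - 791) · 3165 = 834768.75.
Change in consumer surplus = 834768.75 - 1636146.75 = -801378.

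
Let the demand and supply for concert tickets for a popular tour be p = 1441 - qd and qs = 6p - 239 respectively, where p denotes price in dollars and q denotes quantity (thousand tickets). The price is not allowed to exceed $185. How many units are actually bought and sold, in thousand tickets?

Rearranging demand gives qd = 1441 - p. In a free market, 1441 - p = 6p - 239 gives the equilibrium p* = 240, q* = 1201.
Because the ceiling (185) lies below the market-clearing price, it is binding.
At p = 185: qd = 1441 - 185 = 1256 and qs = 6·185 - 239 = 871.
The quantity actually transacted is the short side, supply: 871.

871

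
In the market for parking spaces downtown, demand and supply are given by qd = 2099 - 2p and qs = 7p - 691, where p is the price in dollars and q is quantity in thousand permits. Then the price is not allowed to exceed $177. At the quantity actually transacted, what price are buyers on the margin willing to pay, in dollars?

Equilibrium: 2099 - 2p = 7p - 691, so 2790 = 9p and p* = 310, q* = 1479.
Because the ceiling (177) lies below the market-clearing price, it is binding.
At p = 177: qd = 2099 - 2·177 = 1745 and qs = 7·177 - 691 = 548.
Only 548 units reach the market. On the demand curve, the marginal buyer's willingness to pay at q = 548 is (2099 - 548)/2 = 775.5.

775.5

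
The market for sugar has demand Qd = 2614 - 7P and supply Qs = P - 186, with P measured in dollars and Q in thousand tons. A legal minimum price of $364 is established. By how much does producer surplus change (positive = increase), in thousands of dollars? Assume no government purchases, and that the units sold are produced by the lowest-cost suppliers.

Setting quantity demanded equal to quantity supplied, 2614 - 7P = P - 186, gives P* = 350 and Q* = 164.
The floor of 364 is above the equilibrium price 350, so it binds.
At P = 364: Qd = 2614 - 7·364 = 66 and Qs = 364 - 186 = 178.
Producer surplus without the control is ½ · (350 - 186) · 164 = 13448.
With the floor, 66 units are sold at 364. The supply price at Q = 66 is 252, so PS = ½ · [(364 - 186) + (364 - 252)] · 66 = 9570.
Change in producer surplus = 9570 - 13448 = -3878.

-3878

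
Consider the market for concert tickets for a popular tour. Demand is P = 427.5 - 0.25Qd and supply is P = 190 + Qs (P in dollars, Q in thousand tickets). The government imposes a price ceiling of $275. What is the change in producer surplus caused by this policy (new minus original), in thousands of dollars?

Rearranging demand gives Qd = 1710 - 4P; rearranging supply gives Qs = P - 190. In a free market, 1710 - 4P = P - 190 gives the equilibrium P* = 380, Q* = 190.
Since 275 < 380, the ceiling is binding.
At P = 275: Qd = 1710 - 4·275 = 610 and Qs = 275 - 190 = 85.
Producer surplus without the control is ½ · (380 - 190) · 190 = 18050.
With the ceiling, producers sell 85 units at 275, so PS = ½ · (275 - 190) · 85 = 3612.5.
Change in producer surplus = 3612.5 - 18050 = -14437.5.

-14437.5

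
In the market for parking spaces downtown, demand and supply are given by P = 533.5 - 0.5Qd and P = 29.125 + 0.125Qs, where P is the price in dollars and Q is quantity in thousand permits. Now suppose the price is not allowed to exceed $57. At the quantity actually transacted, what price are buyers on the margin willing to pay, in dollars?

Rearranging demand gives Qd = 1067 - 2P; rearranging supply gives Qs = 8P - 233. In a free market, 1067 - 2P = 8P - 233 gives the equilibrium P* = 130, Q* = 807.
Since 57 < 130, the ceiling is binding.
At P = 57: Qd = 1067 - 2·57 = 953 and Qs = 8·57 - 233 = 223.
Only 223 units reach the market. On the demand curve, the marginal buyer's willingness to pay at Q = 223 is (1067 - 223)/2 = 422.

422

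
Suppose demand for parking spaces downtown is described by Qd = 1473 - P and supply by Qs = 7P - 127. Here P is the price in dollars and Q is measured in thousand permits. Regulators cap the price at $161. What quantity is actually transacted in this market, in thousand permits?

1000

Without the control the market clears where 1473 - P = 7P - 127, i.e. P* = 200 and Q* = 1273.
Since 161 < 200, the ceiling is binding.
At P = 161: Qd = 1473 - 161 = 1312 and Qs = 7·161 - 127 = 1000.
The quantity actually transacted is the short side, supply: 1000.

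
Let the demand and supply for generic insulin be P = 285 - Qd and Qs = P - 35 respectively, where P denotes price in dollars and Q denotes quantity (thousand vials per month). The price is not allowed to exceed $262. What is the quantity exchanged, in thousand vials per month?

Rearranging demand gives Qd = 285 - P. Without the control the market clears where 285 - P = P - 35, i.e. P* = 160 and Q* = 125.
Since 262 is above P* = 160, the ceiling does not bind and the free-market outcome prevails.

125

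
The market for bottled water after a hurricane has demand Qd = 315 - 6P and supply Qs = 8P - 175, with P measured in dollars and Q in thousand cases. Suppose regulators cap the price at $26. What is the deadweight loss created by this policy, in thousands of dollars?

Without the control the market clears where 315 - 6P = 8P - 175, i.e. P* = 35 and Q* = 105.
Because the ceiling (26) lies below the market-clearing price, it is binding.
At P = 26: Qd = 315 - 6·26 = 159 and Qs = 8·26 - 175 = 33.
Quantity traded falls to 33. At Q = 33 the demand price is (315 - 33)/6 = 47 and the supply price is (175 + 33)/8 = 26.
Deadweight loss = ½ · (47 - 26) · (105 - 33) = ½ · 21 · 72 = 756.

756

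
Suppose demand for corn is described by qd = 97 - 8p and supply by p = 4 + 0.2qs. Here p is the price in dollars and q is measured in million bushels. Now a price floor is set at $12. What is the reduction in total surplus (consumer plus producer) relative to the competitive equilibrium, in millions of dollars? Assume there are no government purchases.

93.6

Rearranging supply gives qs = 5p - 20. Setting quantity demanded equal to quantity supplied, 97 - 8p = 5p - 20, gives p* = 9 and q* = 25.
The floor of 12 is above the equilibrium price 9, so it binds.
At p = 12: qd = 97 - 8·12 = 1 and qs = 5·12 - 20 = 40.
Quantity traded falls to 1. At q = 1 the demand price is (97 - 1)/8 = 12 and the supply price is (20 + 1)/5 = 4.2.
Deadweight loss = ½ · (12 - 4.2) · (25 - 1) = ½ · 7.8 · 24 = 93.6.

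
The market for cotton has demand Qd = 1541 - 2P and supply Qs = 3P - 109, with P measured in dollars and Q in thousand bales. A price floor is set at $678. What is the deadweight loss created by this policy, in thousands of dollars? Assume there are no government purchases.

Setting quantity demanded equal to quantity supplied, 1541 - 2P = 3P - 109, gives P* = 330 and Q* = 881.
The floor of 678 is above the equilibrium price 330, so it binds.
At P = 678: Qd = 1541 - 2·678 = 185 and Qs = 3·678 - 109 = 1925.
Quantity traded falls to 185. At Q = 185 the demand price is (1541 - 185)/2 = 678 and the supply price is (109 + 185)/3 = 98.
Deadweight loss = ½ · (678 - 98) · (881 - 185) = ½ · 580 · 696 = 201840.

201840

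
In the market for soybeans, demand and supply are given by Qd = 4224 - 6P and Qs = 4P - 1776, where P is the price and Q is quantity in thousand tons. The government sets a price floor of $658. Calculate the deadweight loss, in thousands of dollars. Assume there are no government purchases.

25230

Setting quantity demanded equal to quantity supplied, 4224 - 6P = 4P - 1776, gives P* = 600 and Q* = 624.
The floor of 658 is above the equilibrium price 600, so it binds.
At P = 658: Qd = 4224 - 6·658 = 276 and Qs = 4·658 - 1776 = 856.
Quantity traded falls to 276. At Q = 276 the demand price is (4224 - 276)/6 = 658 and the supply price is (1776 + 276)/4 = 513.
Deadweight loss = ½ · (658 - 513) · (624 - 276) = ½ · 145 · 348 = 25230.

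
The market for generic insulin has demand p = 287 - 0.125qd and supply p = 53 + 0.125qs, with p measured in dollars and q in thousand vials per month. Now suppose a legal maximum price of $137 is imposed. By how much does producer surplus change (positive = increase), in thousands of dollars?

Rearranging demand gives qd = 2296 - 8p; rearranging supply gives qs = 8p - 424. Equilibrium: 2296 - 8p = 8p - 424, so 2720 = 16p and p* = 170, q* = 936.
Because the ceiling (137) lies below the market-clearing price, it is binding.
At p = 137: qd = 2296 - 8·137 = 1200 and qs = 8·137 - 424 = 672.
Producer surplus without the control is ½ · (170 - 53) · 936 = 54756.
With the ceiling, producers sell 672 units at 137, so PS = ½ · (137 - 53) · 672 = 28224.
Change in producer surplus = 28224 - 54756 = -26532.

-26532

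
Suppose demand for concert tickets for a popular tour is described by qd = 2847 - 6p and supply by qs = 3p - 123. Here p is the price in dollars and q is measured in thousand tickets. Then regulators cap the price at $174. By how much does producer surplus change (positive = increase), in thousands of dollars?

-98748

Without the control the market clears where 2847 - 6p = 3p - 123, i.e. p* = 330 and q* = 867.
Because the ceiling (174) lies below the market-clearing price, it is binding.
At p = 174: qd = 2847 - 6·174 = 1803 and qs = 3·174 - 123 = 399.
Producer surplus without the control is ½ · (330 - 41) · 867 = 125281.5.
With the ceiling, producers sell 399 units at 174, so PS = ½ · (174 - 41) · 399 = 26533.5.
Change in producer surplus = 26533.5 - 125281.5 = -98748.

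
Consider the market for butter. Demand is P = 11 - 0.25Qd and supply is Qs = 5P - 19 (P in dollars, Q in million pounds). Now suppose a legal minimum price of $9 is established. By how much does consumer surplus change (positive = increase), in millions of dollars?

Rearranging demand gives Qd = 44 - 4P. Without the control the market clears where 44 - 4P = 5P - 19, i.e. P* = 7 and Q* = 16.
Since 9 > 7, the floor is binding.
At P = 9: Qd = 44 - 4·9 = 8 and Qs = 5·9 - 19 = 26.
Consumer surplus without the control is ½ · (11 - 7) · 16 = 32.
With the floor, consumers buy 8 units at 9, so CS = ½ · (11 - 9) · 8 = 8.
Change in consumer surplus = 8 - 32 = -24.

-24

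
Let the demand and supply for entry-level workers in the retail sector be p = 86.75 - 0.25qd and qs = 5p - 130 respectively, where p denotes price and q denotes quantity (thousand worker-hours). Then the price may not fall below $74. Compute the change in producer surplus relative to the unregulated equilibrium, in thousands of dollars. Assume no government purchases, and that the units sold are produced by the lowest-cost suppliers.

Rearranging demand gives qd = 347 - 4p. In a free market, 347 - 4p = 5p - 130 gives the equilibrium p* = 53, q* = 135.
Since 74 > 53, the floor is binding.
At p = 74: qd = 347 - 4·74 = 51 and qs = 5·74 - 130 = 240.
Producer surplus without the control is ½ · (53 - 26) · 135 = 1822.5.
With the floor, 51 units are sold at 74. The supply price at q = 51 is 36.2, so PS = ½ · [(74 - 26) + (74 - 36.2)] · 51 = 2187.9.
Change in producer surplus = 2187.9 - 1822.5 = 365.4.

365.4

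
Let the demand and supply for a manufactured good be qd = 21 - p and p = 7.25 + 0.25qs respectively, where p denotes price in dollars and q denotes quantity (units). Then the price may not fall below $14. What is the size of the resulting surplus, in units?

Rearranging supply gives qs = 4p - 29. Setting quantity demanded equal to quantity supplied, 21 - p = 4p - 29, gives p* = 10 and q* = 11.
Since 14 > 10, the floor is binding.
At p = 14: qd = 21 - 14 = 7 and qs = 4·14 - 29 = 27.
Surplus = qs - qd = 27 - 7 = 20.

20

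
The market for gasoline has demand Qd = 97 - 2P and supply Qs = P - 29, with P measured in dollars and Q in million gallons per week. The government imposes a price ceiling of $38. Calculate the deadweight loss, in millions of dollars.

12

In a free market, 97 - 2P = P - 29 gives the equilibrium P* = 42, Q* = 13.
The ceiling of 38 is below the equilibrium price 42, so it binds.
At P = 38: Qd = 97 - 2·38 = 21 and Qs = 38 - 29 = 9.
Quantity traded falls to 9. At Q = 9 the demand price is (97 - 9)/2 = 44 and the supply price is 29 + 9 = 38.
Deadweight loss = ½ · (44 - 38) · (13 - 9) = ½ · 6 · 4 = 12.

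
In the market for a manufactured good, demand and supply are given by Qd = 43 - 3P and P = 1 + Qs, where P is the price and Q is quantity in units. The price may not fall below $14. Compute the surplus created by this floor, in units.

12

Rearranging supply gives Qs = P - 1. Equilibrium: 43 - 3P = P - 1, so 44 = 4P and P* = 11, Q* = 10.
The floor of 14 is above the equilibrium price 11, so it binds.
At P = 14: Qd = 43 - 3·14 = 1 and Qs = 14 - 1 = 13.
Surplus = Qs - Qd = 13 - 1 = 12.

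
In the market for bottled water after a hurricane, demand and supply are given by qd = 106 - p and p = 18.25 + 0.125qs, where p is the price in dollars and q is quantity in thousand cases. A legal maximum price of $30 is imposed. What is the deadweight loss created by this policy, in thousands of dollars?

Rearranging supply gives qs = 8p - 146. Equilibrium: 106 - p = 8p - 146, so 252 = 9p and p* = 28, q* = 78.
The ceiling of 30 is above the equilibrium price 28, so it is not binding; the market clears at p* = 28, q* = 78.
Since the control does not bind, no trades are prevented and deadweight loss is zero.

0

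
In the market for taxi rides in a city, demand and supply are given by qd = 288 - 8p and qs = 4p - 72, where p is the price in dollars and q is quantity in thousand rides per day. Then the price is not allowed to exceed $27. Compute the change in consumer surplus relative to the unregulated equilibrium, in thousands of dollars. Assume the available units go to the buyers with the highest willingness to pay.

Without the control the market clears where 288 - 8p = 4p - 72, i.e. p* = 30 and q* = 48.
The ceiling of 27 is below the equilibrium price 30, so it binds.
At p = 27: qd = 288 - 8·27 = 72 and qs = 4·27 - 72 = 36.
Consumer surplus without the control is ½ · (36 - 30) · 48 = 144.
With the ceiling, 36 units are sold at 27 (assume they go to the highest-value buyers). The demand price at q = 36 is 31.5, so CS = ½ · [(36 - 27) + (31.5 - 27)] · 36 = 243.
Change in consumer surplus = 243 - 144 = 99.

99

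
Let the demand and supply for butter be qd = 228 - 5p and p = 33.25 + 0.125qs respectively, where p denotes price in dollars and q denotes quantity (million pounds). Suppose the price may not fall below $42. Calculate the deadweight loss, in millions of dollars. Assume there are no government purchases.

Rearranging supply gives qs = 8p - 266. Equilibrium: 228 - 5p = 8p - 266, so 494 = 13p and p* = 38, q* = 38.
Since 42 > 38, the floor is binding.
At p = 42: qd = 228 - 5·42 = 18 and qs = 8·42 - 266 = 70.
Quantity traded falls to 18. At q = 18 the demand price is (228 - 18)/5 = 42 and the supply price is (266 + 18)/8 = 35.5.
Deadweight loss = ½ · (42 - 35.5) · (38 - 18) = ½ · 6.5 · 20 = 65.

65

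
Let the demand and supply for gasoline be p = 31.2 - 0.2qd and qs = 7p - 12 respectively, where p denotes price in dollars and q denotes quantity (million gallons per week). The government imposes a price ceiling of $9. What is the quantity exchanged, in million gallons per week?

Rearranging demand gives qd = 156 - 5p. In a free market, 156 - 5p = 7p - 12 gives the equilibrium p* = 14, q* = 86.
Because the ceiling (9) lies below the market-clearing price, it is binding.
At p = 9: qd = 156 - 5·9 = 111 and qs = 7·9 - 12 = 51.
The quantity actually transacted is the short side, supply: 51.

51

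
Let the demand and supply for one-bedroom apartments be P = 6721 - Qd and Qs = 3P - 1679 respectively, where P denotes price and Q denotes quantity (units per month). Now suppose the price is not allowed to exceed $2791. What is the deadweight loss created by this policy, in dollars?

Rearranging demand gives Qd = 6721 - P. Equilibrium: 6721 - P = 3P - 1679, so 8400 = 4P and P* = 2100, Q* = 4621.
Since 2791 is above P* = 2100, the ceiling does not bind and the free-market outcome prevails.
Since the control does not bind, no trades are prevented and deadweight loss is zero.

0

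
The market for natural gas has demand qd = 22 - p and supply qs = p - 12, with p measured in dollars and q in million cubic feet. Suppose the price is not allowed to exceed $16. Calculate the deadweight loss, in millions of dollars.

1

Without the control the market clears where 22 - p = p - 12, i.e. p* = 17 and q* = 5.
The ceiling of 16 is below the equilibrium price 17, so it binds.
At p = 16: qd = 22 - 16 = 6 and qs = 16 - 12 = 4.
Quantity traded falls to 4. At q = 4 the demand price is 22 - 4 = 18 and the supply price is 12 + 4 = 16.
Deadweight loss = ½ · (18 - 16) · (5 - 4) = ½ · 2 · 1 = 1.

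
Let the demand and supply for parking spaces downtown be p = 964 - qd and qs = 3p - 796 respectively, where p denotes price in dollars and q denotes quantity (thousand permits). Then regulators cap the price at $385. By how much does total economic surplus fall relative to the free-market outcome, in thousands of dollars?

18150

Rearranging demand gives qd = 964 - p. Equilibrium: 964 - p = 3p - 796, so 1760 = 4p and p* = 440, q* = 524.
Because the ceiling (385) lies below the market-clearing price, it is binding.
At p = 385: qd = 964 - 385 = 579 and qs = 3·385 - 796 = 359.
Quantity traded falls to 359. At q = 359 the demand price is 964 - 359 = 605 and the supply price is (796 + 359)/3 = 385.
Deadweight loss = ½ · (605 - 385) · (524 - 359) = ½ · 220 · 165 = 18150.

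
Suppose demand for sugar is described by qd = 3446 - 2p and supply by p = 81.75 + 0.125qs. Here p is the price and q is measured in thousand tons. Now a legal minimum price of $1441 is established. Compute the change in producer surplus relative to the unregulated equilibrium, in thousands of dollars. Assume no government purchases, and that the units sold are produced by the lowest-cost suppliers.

315743.75

Rearranging supply gives qs = 8p - 654. Setting quantity demanded equal to quantity supplied, 3446 - 2p = 8p - 654, gives p* = 410 and q* = 2626.
Because the floor (1441) lies above the market-clearing price, it is binding.
At p = 1441: qd = 3446 - 2·1441 = 564 and qs = 8·1441 - 654 = 10874.
Producer surplus without the control is ½ · (410 - 81.75) · 2626 = 430992.25.
With the floor, 564 units are sold at 1441. The supply price at q = 564 is 152.25, so PS = ½ · [(1441 - 81.75) + (1441 - 152.25)] · 564 = 746736.
Change in producer surplus = 746736 - 430992.25 = 315743.75.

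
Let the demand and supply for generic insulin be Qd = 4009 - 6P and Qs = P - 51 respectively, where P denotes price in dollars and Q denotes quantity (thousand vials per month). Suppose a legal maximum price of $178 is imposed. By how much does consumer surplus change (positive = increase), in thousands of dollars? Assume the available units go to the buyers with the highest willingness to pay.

37587

Without the control the market clears where 4009 - 6P = P - 51, i.e. P* = 580 and Q* = 529.
The ceiling of 178 is below the equilibrium price 580, so it binds.
At P = 178: Qd = 4009 - 6·178 = 2941 and Qs = 178 - 51 = 127.
Consumer surplus without the control is ½ · (4009/6 - 580) · 529 = 279841/12.
With the ceiling, 127 units are sold at 178 (assume they go to the highest-value buyers). The demand price at Q = 127 is 647, so CS = ½ · [(4009/6 - 178) + (647 - 178)] · 127 = 730885/12.
Change in consumer surplus = 730885/12 - 279841/12 = 37587.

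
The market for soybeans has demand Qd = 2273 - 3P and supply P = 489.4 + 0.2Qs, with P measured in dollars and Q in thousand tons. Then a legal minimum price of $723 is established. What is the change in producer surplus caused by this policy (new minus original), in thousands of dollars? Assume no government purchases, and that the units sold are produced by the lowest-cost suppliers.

Rearranging supply gives Qs = 5P - 2447. Without the control the market clears where 2273 - 3P = 5P - 2447, i.e. P* = 590 and Q* = 503.
Since 723 > 590, the floor is binding.
At P = 723: Qd = 2273 - 3·723 = 104 and Qs = 5·723 - 2447 = 1168.
Producer surplus without the control is ½ · (590 - 489.4) · 503 = 25300.9.
With the floor, 104 units are sold at 723. The supply price at Q = 104 is 510.2, so PS = ½ · [(723 - 489.4) + (723 - 510.2)] · 104 = 23212.8.
Change in producer surplus = 23212.8 - 25300.9 = -2088.1.

-2088.1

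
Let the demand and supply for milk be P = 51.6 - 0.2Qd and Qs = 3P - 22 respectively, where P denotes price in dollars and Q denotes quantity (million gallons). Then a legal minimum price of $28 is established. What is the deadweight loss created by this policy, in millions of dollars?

0

Rearranging demand gives Qd = 258 - 5P. Equilibrium: 258 - 5P = 3P - 22, so 280 = 8P and P* = 35, Q* = 83.
The floor of 28 is below the equilibrium price 35, so it is not binding; the market clears at P* = 35, Q* = 83.
Since the control does not bind, no trades are prevented and deadweight loss is zero.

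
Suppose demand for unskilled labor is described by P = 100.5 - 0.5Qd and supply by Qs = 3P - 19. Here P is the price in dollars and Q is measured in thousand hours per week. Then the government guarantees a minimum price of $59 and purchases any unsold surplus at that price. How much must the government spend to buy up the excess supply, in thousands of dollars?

Rearranging demand gives Qd = 201 - 2P. In a free market, 201 - 2P = 3P - 19 gives the equilibrium P* = 44, Q* = 113.
The floor of 59 is above the equilibrium price 44, so it binds.
At P = 59: Qd = 201 - 2·59 = 83 and Qs = 3·59 - 19 = 158.
Surplus = Qs - Qd = 75.
Government expenditure = surplus × support price = 75 × 59 = 4425.

4425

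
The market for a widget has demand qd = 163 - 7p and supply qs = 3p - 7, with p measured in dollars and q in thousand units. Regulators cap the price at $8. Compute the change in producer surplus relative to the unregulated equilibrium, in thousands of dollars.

Setting quantity demanded equal to quantity supplied, 163 - 7p = 3p - 7, gives p* = 17 and q* = 44.
Because the ceiling (8) lies below the market-clearing price, it is binding.
At p = 8: qd = 163 - 7·8 = 107 and qs = 3·8 - 7 = 17.
Producer surplus without the control is ½ · (17 - 7/3) · 44 = 968/3.
With the ceiling, producers sell 17 units at 8, so PS = ½ · (8 - 7/3) · 17 = 289/6.
Change in producer surplus = 289/6 - 968/3 = -274.5.

-274.5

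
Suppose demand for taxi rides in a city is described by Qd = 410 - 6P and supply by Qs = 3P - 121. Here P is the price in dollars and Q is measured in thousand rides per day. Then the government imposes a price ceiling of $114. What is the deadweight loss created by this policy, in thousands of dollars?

0

Setting quantity demanded equal to quantity supplied, 410 - 6P = 3P - 121, gives P* = 59 and Q* = 56.
Since 114 is above P* = 59, the ceiling does not bind and the free-market outcome prevails.
Since the control does not bind, no trades are prevented and deadweight loss is zero.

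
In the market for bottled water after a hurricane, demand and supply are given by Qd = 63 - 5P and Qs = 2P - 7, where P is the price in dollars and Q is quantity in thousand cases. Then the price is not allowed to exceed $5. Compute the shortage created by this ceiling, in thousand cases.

Setting quantity demanded equal to quantity supplied, 63 - 5P = 2P - 7, gives P* = 10 and Q* = 13.
The ceiling of 5 is below the equilibrium price 10, so it binds.
At P = 5: Qd = 63 - 5·5 = 38 and Qs = 2·5 - 7 = 3.
Shortage = Qd - Qs = 38 - 3 = 35.

35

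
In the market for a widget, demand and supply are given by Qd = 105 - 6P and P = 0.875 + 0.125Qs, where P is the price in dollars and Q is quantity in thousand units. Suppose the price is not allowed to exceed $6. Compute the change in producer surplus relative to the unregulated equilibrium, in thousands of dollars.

Rearranging supply gives Qs = 8P - 7. Without the control the market clears where 105 - 6P = 8P - 7, i.e. P* = 8 and Q* = 57.
Since 6 < 8, the ceiling is binding.
At P = 6: Qd = 105 - 6·6 = 69 and Qs = 8·6 - 7 = 41.
Producer surplus without the control is ½ · (8 - 0.875) · 57 = 203.0625.
With the ceiling, producers sell 41 units at 6, so PS = ½ · (6 - 0.875) · 41 = 105.0625.
Change in producer surplus = 105.0625 - 203.0625 = -98.

-98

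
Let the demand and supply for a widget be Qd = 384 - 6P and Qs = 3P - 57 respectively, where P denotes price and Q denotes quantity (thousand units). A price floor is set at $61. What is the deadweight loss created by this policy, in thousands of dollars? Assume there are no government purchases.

Without the control the market clears where 384 - 6P = 3P - 57, i.e. P* = 49 and Q* = 90.
Since 61 > 49, the floor is binding.
At P = 61: Qd = 384 - 6·61 = 18 and Qs = 3·61 - 57 = 126.
Quantity traded falls to 18. At Q = 18 the demand price is (384 - 18)/6 = 61 and the supply price is (57 + 18)/3 = 25.
Deadweight loss = ½ · (61 - 25) · (90 - 18) = ½ · 36 · 72 = 1296.

1296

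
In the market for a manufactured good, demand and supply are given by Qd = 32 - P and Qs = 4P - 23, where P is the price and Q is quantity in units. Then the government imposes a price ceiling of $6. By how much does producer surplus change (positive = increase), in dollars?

Equilibrium: 32 - P = 4P - 23, so 55 = 5P and P* = 11, Q* = 21.
The ceiling of 6 is below the equilibrium price 11, so it binds.
At P = 6: Qd = 32 - 6 = 26 and Qs = 4·6 - 23 = 1.
Producer surplus without the control is ½ · (11 - 5.75) · 21 = 55.125.
With the ceiling, producers sell 1 units at 6, so PS = ½ · (6 - 5.75) · 1 = 0.125.
Change in producer surplus = 0.125 - 55.125 = -55.

-55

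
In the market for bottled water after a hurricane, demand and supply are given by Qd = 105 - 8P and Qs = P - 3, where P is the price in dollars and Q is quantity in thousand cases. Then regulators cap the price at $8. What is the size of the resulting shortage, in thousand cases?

In a free market, 105 - 8P = P - 3 gives the equilibrium P* = 12, Q* = 9.
Because the ceiling (8) lies below the market-clearing price, it is binding.
At P = 8: Qd = 105 - 8·8 = 41 and Qs = 8 - 3 = 5.
Shortage = Qd - Qs = 41 - 5 = 36.

36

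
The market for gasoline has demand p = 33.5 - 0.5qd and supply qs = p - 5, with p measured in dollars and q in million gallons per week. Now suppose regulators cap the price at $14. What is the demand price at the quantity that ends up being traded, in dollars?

Rearranging demand gives qd = 67 - 2p. Equilibrium: 67 - 2p = p - 5, so 72 = 3p and p* = 24, q* = 19.
Because the ceiling (14) lies below the market-clearing price, it is binding.
At p = 14: qd = 67 - 2·14 = 39 and qs = 14 - 5 = 9.
Only 9 units reach the market. On the demand curve, the marginal buyer's willingness to pay at q = 9 is (67 - 9)/2 = 29.

29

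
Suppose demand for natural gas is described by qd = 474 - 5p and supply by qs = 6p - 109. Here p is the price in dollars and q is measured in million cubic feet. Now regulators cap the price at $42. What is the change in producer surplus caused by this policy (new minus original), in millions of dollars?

Without the control the market clears where 474 - 5p = 6p - 109, i.e. p* = 53 and q* = 209.
Since 42 < 53, the ceiling is binding.
At p = 42: qd = 474 - 5·42 = 264 and qs = 6·42 - 109 = 143.
Producer surplus without the control is ½ · (53 - 109/6) · 209 = 43681/12.
With the ceiling, producers sell 143 units at 42, so PS = ½ · (42 - 109/6) · 143 = 20449/12.
Change in producer surplus = 20449/12 - 43681/12 = -1936.

-1936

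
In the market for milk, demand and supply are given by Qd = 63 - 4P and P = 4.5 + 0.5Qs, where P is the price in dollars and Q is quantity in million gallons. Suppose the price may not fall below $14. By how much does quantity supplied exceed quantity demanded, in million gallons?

12

Rearranging supply gives Qs = 2P - 9. Equilibrium: 63 - 4P = 2P - 9, so 72 = 6P and P* = 12, Q* = 15.
Since 14 > 12, the floor is binding.
At P = 14: Qd = 63 - 4·14 = 7 and Qs = 2·14 - 9 = 19.
Surplus = Qs - Qd = 19 - 7 = 12.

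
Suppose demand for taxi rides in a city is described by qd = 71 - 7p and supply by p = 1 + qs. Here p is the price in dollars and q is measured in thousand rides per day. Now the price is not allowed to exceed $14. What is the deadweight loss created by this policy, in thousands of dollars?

Rearranging supply gives qs = p - 1. Setting quantity demanded equal to quantity supplied, 71 - 7p = p - 1, gives p* = 9 and q* = 8.
The ceiling of 14 is above the equilibrium price 9, so it is not binding; the market clears at p* = 9, q* = 8.
Since the control does not bind, no trades are prevented and deadweight loss is zero.

0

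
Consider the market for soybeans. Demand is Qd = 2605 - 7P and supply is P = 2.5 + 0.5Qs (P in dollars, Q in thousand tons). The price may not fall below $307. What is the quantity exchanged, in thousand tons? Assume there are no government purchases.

456

Rearranging supply gives Qs = 2P - 5. Setting quantity demanded equal to quantity supplied, 2605 - 7P = 2P - 5, gives P* = 290 and Q* = 575.
Since 307 > 290, the floor is binding.
At P = 307: Qd = 2605 - 7·307 = 456 and Qs = 2·307 - 5 = 609.
The quantity actually transacted is the short side, demand: 456.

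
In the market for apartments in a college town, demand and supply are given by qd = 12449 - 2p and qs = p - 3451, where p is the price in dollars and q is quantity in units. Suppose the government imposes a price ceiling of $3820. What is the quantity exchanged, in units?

In a free market, 12449 - 2p = p - 3451 gives the equilibrium p* = 5300, q* = 1849.
Since 3820 < 5300, the ceiling is binding.
At p = 3820: qd = 12449 - 2·3820 = 4809 and qs = 3820 - 3451 = 369.
The quantity actually transacted is the short side, supply: 369.

369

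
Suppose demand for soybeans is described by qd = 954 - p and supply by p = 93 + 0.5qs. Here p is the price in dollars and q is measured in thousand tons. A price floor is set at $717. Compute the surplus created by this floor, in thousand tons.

1011

Rearranging supply gives qs = 2p - 186. Setting quantity demanded equal to quantity supplied, 954 - p = 2p - 186, gives p* = 380 and q* = 574.
The floor of 717 is above the equilibrium price 380, so it binds.
At p = 717: qd = 954 - 717 = 237 and qs = 2·717 - 186 = 1248.
Surplus = qs - qd = 1248 - 237 = 1011.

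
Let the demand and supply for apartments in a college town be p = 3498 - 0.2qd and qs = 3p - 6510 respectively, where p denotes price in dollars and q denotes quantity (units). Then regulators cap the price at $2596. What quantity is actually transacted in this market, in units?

1278

Rearranging demand gives qd = 17490 - 5p. Without the control the market clears where 17490 - 5p = 3p - 6510, i.e. p* = 3000 and q* = 2490.
Because the ceiling (2596) lies below the market-clearing price, it is binding.
At p = 2596: qd = 17490 - 5·2596 = 4510 and qs = 3·2596 - 6510 = 1278.
The quantity actually transacted is the short side, supply: 1278.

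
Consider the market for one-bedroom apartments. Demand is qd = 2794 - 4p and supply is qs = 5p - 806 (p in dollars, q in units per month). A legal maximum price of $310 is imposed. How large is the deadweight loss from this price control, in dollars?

Without the control the market clears where 2794 - 4p = 5p - 806, i.e. p* = 400 and q* = 1194.
The ceiling of 310 is below the equilibrium price 400, so it binds.
At p = 310: qd = 2794 - 4·310 = 1554 and qs = 5·310 - 806 = 744.
Quantity traded falls to 744. At q = 744 the demand price is (2794 - 744)/4 = 512.5 and the supply price is (806 + 744)/5 = 310.
Deadweight loss = ½ · (512.5 - 310) · (1194 - 744) = ½ · 202.5 · 450 = 45562.5.

45562.5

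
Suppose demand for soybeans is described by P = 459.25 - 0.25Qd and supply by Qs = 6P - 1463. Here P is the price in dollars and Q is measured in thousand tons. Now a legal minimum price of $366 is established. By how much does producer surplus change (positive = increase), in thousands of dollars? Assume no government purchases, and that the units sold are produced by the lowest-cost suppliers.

Rearranging demand gives Qd = 1837 - 4P. Setting quantity demanded equal to quantity supplied, 1837 - 4P = 6P - 1463, gives P* = 330 and Q* = 517.
Because the floor (366) lies above the market-clearing price, it is binding.
At P = 366: Qd = 1837 - 4·366 = 373 and Qs = 6·366 - 1463 = 733.
Producer surplus without the control is ½ · (330 - 1463/6) · 517 = 267289/12.
With the floor, 373 units are sold at 366. The supply price at Q = 373 is 306, so PS = ½ · [(366 - 1463/6) + (366 - 306)] · 373 = 407689/12.
Change in producer surplus = 407689/12 - 267289/12 = 11700.

11700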